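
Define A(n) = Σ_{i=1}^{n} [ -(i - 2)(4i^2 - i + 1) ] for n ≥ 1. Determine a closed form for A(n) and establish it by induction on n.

A(n) = -n(n^3 - n^2 - 2n - 2)

We claim A(n) = -n(n^3 - n^2 - 2n - 2) for all n ≥ 1.
For the base case n = 1: A(1) = 4, and the closed form gives 4. They agree.
Suppose the result is true for n = i, so A(i) = i(-i^3 + i^2 + 2i + 2).
Then A(i+1) = A(i) + ((i - 1)(i - 4(i + 1)^2)) = (i(-i^3 + i^2 + 2i + 2)) + ((i - 1)(i - 4(i + 1)^2)).
Simplifying, A(i+1) = -(i + 1)(i^3 + 2i^2 - i - 4) = -(i+1)((i+1)^3 - (i+1)^2 - 2(i+1) - 2),
which is the closed form with n = i+1.
By the principle of mathematical induction, the result holds for all n ≥ 1.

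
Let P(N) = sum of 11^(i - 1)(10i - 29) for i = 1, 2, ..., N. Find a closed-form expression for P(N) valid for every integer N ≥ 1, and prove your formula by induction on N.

We claim P(N) = 11^N(N - 3) + 3 for all N ≥ 1.
When N = 1: P(1) = -19, and the closed form gives -19. They agree.
Suppose the result is true for N = i, so P(i) = 11^i(i - 3) + 3.
Then P(i+1) = P(i) + (11^i(10i - 19)) = (11^i(i - 3) + 3) + (11^i(10i - 19)).
Simplifying, P(i+1) = 11·11^i·i - 22·11^i + 3 = 11^(i+1)((i+1) - 3) + 3,
which is the closed form with N = i+1.
By the principle of mathematical induction, the result holds for all N ≥ 1.

P(N) = 11^N(N - 3) + 3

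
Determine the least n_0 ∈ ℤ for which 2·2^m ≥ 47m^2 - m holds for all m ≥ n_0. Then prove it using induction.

n_0 = 12

At m = 11: 4096 < 5676, so the inequality fails and n_0 ≥ 12. We prove 2·2^m ≥ 47m^2 - m for all m ≥ 12.
When m = 12: 2·2^m = 8192 and 47m^2 - m = 6756, so 8192 ≥ 6756.
Inductive step: assume the claim holds for m = i, so 2·2^i ≥ 47i^2 - i.
Then 2·2^(i + 1) = 2·(2·2^i) ≥ 2·(47i^2 - i).
Also, for i ≥ 12 we have 2·(47i^2 - i) ≥ 47(i+1)^2 - (i+1), since 2·(47i^2 - i) − (47(i+1)^2 - (i+1)) = 47i^2 - 95i - 46, which is nonnegative for all i ≥ 12.
Combining, 2·2^(i + 1) ≥ 47(i+1)^2 - (i+1).
By the principle of mathematical induction, the result holds for all m ≥ 12.
Hence the smallest such n_0 is 12.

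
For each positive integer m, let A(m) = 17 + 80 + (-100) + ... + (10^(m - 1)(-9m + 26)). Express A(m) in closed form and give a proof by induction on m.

A(m) = 10^m(-m + 3) - 3

We claim A(m) = 10^m(-m + 3) - 3 for all m ≥ 1.
Base step (m = 1): A(1) = 17, and the closed form gives 17. They agree.
Suppose the result is true for m = i, so A(i) = 10^i(-i + 3) - 3.
Then A(i+1) = A(i) + (10^i(-9i + 17)) = (10^i(-i + 3) - 3) + (10^i(-9i + 17)).
Simplifying, A(i+1) = -10·10^i·i + 20·10^i - 3 = 10^(i+1)(-(i+1) + 3) - 3,
which is the closed form with m = i+1.
This completes the induction.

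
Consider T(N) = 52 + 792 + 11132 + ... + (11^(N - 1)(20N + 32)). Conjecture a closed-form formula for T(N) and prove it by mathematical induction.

We claim T(N) = 11^N(2N + 3) - 3 for all N ≥ 1.
Base case (N = 1): T(1) = 52, and the closed form gives 52. They agree.
Suppose the result is true for N = k, so T(k) = 11^k(2k + 3) - 3.
Then T(k+1) = T(k) + (11^k(20k + 52)) = (11^k(2k + 3) - 3) + (11^k(20k + 52)).
Simplifying, T(k+1) = 22·11^k·k + 55·11^k - 3 = 11^(k+1)(2(k+1) + 3) - 3,
which is the closed form with N = k+1.
Hence, by induction on N, the claim holds for every N ≥ 1.

T(N) = 11^N(2N + 3) - 3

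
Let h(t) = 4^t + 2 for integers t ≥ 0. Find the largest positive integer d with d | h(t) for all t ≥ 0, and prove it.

d = 3

Computing the first values: h(0) = 3 and h(1) = 6; gcd(3, 6) = 3, so d ≤ 3.
We prove 3 | 4^t + 2 for all t ≥ 0 by induction on t.
Base step (t = 0): h(0) = 3 = 3·(1), so 3 | h(0).
Suppose the result is true for t = i, i.e. 3 | h(i). Then
h(i+1) = 4^(i+1) + 2 = 4·(4^i + 2) - 6 = 4·h(i) - 6. The first term is divisible by 3 by the inductive hypothesis, and -6 is divisible by 3. Hence 3 | h(i+1).
Hence, by induction on t, the claim holds for every t ≥ 0.
Therefore the largest such d is 3.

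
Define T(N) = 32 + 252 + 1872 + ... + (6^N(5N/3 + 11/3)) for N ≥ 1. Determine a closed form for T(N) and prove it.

We claim T(N) = 2·6^N(N + 2) - 4 for all N ≥ 1.
Base case (N = 1): T(1) = 32, and the closed form gives 32. They agree.
Inductive step: assume the claim holds for N = m, so T(m) = 2·6^m(m + 2) - 4.
Then T(m+1) = T(m) + (6^m(10m + 32)) = (2·6^m(m + 2) - 4) + (6^m(10m + 32)).
Simplifying, T(m+1) = 12·6^m·m + 36·6^m - 4 = 2·6^(m+1)((m+1) + 2) - 4,
which is the closed form with N = m+1.
This completes the induction.

T(N) = 2·6^N(N + 2) - 4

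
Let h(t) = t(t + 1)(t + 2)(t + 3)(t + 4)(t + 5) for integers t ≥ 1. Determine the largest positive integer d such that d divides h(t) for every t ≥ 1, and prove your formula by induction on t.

Computing the first values: h(1) = 720 and h(2) = 5040; gcd(720, 5040) = 720, so d ≤ 720.
We prove 720 | t(t + 1)(t + 2)(t + 3)(t + 4)(t + 5) for all t ≥ 1 by induction on t.
Base step (t = 1): h(1) = 720 = 720·(1), so 720 | h(1).
Inductive step: assume the claim holds for t = m, i.e. 720 | h(m). Then
h(m+1) − h(m) = (m+1)·(m+2)·(m+3)·(m+4)·(m+5)·(m+6) − m·(m+1)·(m+2)·(m+3)·(m+4)·(m+5) = (m+1)·(m+2)·(m+3)·(m+4)·(m+5)·[(m+6) − m] = 6·(m+1)·(m+2)·(m+3)·(m+4)·(m+5). The product of 5 consecutive integers is divisible by (5)! = 120, so h(m+1) − h(m) is divisible by 6·120 = 720. By the inductive hypothesis 720 | h(m), hence 720 | h(m+1).
By induction, the statement is established for all t ≥ 1.
Therefore the largest such d is 720.

d = 720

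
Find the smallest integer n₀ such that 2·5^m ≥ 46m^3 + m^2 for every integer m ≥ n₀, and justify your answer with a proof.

n₀ = 5

At m = 4: 1250 < 2960, so the inequality fails and n₀ ≥ 5. We prove 2·5^m ≥ 46m^3 + m^2 for all m ≥ 5.
Base step (m = 5): 2·5^m = 6250 and 46m^3 + m^2 = 5775, so 6250 ≥ 5775.
Suppose the result is true for m = i, so 2·5^i ≥ 46i^3 + i^2.
Then 2·5^(i + 1) = 5·(2·5^i) ≥ 5·(46i^3 + i^2).
Also, for i ≥ 5 we have 5·(46i^3 + i^2) ≥ 46(i+1)^3 + (i+1)^2, since 5·(46i^3 + i^2) − (46(i+1)^3 + (i+1)^2) = 184i^3 - 134i^2 - 140i - 47, which is nonnegative for all i ≥ 5.
Combining, 2·5^(i + 1) ≥ 46(i+1)^3 + (i+1)^2.
Hence, by induction on m, the claim holds for every m ≥ 5.
Hence the smallest such n₀ is 5.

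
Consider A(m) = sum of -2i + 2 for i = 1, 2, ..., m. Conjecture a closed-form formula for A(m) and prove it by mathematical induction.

We claim A(m) = -m(m - 1) for all m ≥ 1.
When m = 1: A(1) = 0, and the closed form gives 0. They agree.
For the inductive step, assume it holds for an arbitrary i ≥ 1, so A(i) = i(-i + 1).
Then A(i+1) = A(i) + (-2i) = (i(-i + 1)) + (-2i).
Simplifying, A(i+1) = -i(i + 1) = -(i+1)((i+1) - 1),
which is the closed form with m = i+1.
By induction, the statement is established for all m ≥ 1.

A(m) = -m(m - 1)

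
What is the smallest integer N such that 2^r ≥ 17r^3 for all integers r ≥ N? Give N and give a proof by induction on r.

At r = 16: 65536 < 69632, so the inequality fails and N ≥ 17. We prove 2^r ≥ 17r^3 for all r ≥ 17.
For the base case r = 17: 2^r = 131072 and 17r^3 = 83521, so 131072 ≥ 83521.
Inductive step: suppose the statement holds for some k ≥ 17, so 2^k ≥ 17k^3.
Then 2^(k + 1) = 2·(2^k) ≥ 2·(17k^3).
Also, for k ≥ 17 we have 2·(17k^3) ≥ 17(k+1)^3, since 2 ≥ (1 + 1/k)^3 for all k ≥ 17.
Combining, 2^(k + 1) ≥ 17(k+1)^3.
By induction, the statement is established for all r ≥ 17.
Hence the smallest such N is 17.

N = 17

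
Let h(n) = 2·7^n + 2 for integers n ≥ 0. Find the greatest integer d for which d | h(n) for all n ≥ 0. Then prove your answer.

Computing the first values: h(0) = 4 and h(1) = 16; gcd(4, 16) = 4, so d ≤ 4.
We prove 4 | 2·7^n + 2 for all n ≥ 0 by induction on n.
Base case (n = 0): h(0) = 4 = 4·(1), so 4 | h(0).
Inductive step: suppose the statement holds for some j ≥ 0, i.e. 4 | h(j). Then
h(j+1) = 2·7^(j+1) + 2 = 7·(2·7^j + 2) - 12 = 7·h(j) - 12. The first term is divisible by 4 by the inductive hypothesis, and -12 is divisible by 4. Hence 4 | h(j+1).
By induction, the statement is established for all n ≥ 0.
Therefore the largest such d is 4.

d = 4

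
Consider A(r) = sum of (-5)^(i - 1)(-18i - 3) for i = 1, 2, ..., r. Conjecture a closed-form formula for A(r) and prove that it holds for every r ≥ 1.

A(r) = (-5)^r(3r + 1) - 1

We claim A(r) = (-5)^r(3r + 1) - 1 for all r ≥ 1.
Base case (r = 1): A(1) = -21, and the closed form gives -21. They agree.
Inductive step: assume the claim holds for r = i, so A(i) = (-5)^i(3i + 1) - 1.
Then A(i+1) = A(i) + ((-5)^i(-18i - 21)) = ((-5)^i(3i + 1) - 1) + ((-5)^i(-18i - 21)).
Simplifying, A(i+1) = -15(-5)^i·i - 20(-5)^i - 1 = (-5)^(i+1)(3(i+1) + 1) - 1,
which is the closed form with r = i+1.
Hence, by induction on r, the claim holds for every r ≥ 1.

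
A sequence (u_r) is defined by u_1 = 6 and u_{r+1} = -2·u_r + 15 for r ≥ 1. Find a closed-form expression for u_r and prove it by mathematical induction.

Computing the first terms: u_1 = 6, u_2 = 3, u_3 = 9. This suggests u_r = (-2)^(r - 1) + 5.
For the base case r = 1: the formula gives 6 = 6 = u_1.
Inductive step: suppose the statement holds for some j ≥ 1, so u_j = (-2)^(j - 1) + 5.
Then u_{j+1} = -2·u_j + 15 = -2·((-2)^(j - 1) + 5) + 15 = (-2)^j + 5 = (-2)^((j+1) - 1) + 5,
which is the claimed formula at r = j+1.
By induction, the statement is established for all r ≥ 1.

u_r = (-2)^(r - 1) + 5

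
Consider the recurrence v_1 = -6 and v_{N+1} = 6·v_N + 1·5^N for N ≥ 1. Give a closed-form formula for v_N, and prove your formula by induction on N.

v_N = -5^N - 6^(N - 1)

Computing the first terms: v_1 = -6, v_2 = -31, v_3 = -161. This suggests v_N = -5^N - 6^(N - 1).
When N = 1: the formula gives -6 = -6 = v_1.
Inductive step: suppose the statement holds for some j ≥ 1, so v_j = -5^j - 6^(j - 1).
Then v_{j+1} = 6·v_j + 1·5^j = 6·(-5^j - 6^(j - 1)) + 1·5^j = -5^(j + 1) - 6^j = -5^(j+1) - 6^((j+1) - 1),
which is the claimed formula at N = j+1.
By the principle of mathematical induction, the result holds for all N ≥ 1.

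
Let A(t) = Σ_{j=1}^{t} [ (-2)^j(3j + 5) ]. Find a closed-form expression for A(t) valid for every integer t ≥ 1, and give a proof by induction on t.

We claim A(t) = 2(-2)^t(t + 2) - 4 for all t ≥ 1.
Base case (t = 1): A(1) = -16, and the closed form gives -16. They agree.
Inductive step: assume the claim holds for t = j, so A(j) = 2(-2)^j(j + 2) - 4.
Then A(j+1) = A(j) + ((-2)^(j + 1)(3j + 8)) = (2(-2)^j(j + 2) - 4) + ((-2)^(j + 1)(3j + 8)).
Simplifying, A(j+1) = -4(-2)^j·j - 12(-2)^j - 4 = 2(-2)^(j+1)((j+1) + 2) - 4,
which is the closed form with t = j+1.
By induction, the statement is established for all t ≥ 1.

A(t) = 2(-2)^t(t + 2) - 4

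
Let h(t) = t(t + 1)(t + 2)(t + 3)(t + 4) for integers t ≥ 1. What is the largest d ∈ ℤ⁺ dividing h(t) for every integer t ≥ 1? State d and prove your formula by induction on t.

d = 120

Computing the first values: h(1) = 120 and h(2) = 720; gcd(120, 720) = 120, so d ≤ 120.
We prove 120 | t(t + 1)(t + 2)(t + 3)(t + 4) for all t ≥ 1 by induction on t.
Base case (t = 1): h(1) = 120 = 120·(1), so 120 | h(1).
For the inductive step, assume it holds for an arbitrary i ≥ 1, i.e. 120 | h(i). Then
h(i+1) − h(i) = (i+1)·(i+2)·(i+3)·(i+4)·(i+5) − i·(i+1)·(i+2)·(i+3)·(i+4) = (i+1)·(i+2)·(i+3)·(i+4)·[(i+5) − i] = 5·(i+1)·(i+2)·(i+3)·(i+4). The product of 4 consecutive integers is divisible by (4)! = 24, so h(i+1) − h(i) is divisible by 5·24 = 120. By the inductive hypothesis 120 | h(i), hence 120 | h(i+1).
By the principle of mathematical induction, the result holds for all t ≥ 1.
Therefore the largest such d is 120.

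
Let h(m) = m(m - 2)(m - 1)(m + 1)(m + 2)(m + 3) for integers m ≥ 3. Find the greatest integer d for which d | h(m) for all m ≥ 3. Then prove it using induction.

d = 720

Computing the first values: h(3) = 720 and h(4) = 5040; gcd(720, 5040) = 720, so d ≤ 720.
We prove 720 | m(m - 2)(m - 1)(m + 1)(m + 2)(m + 3) for all m ≥ 3 by induction on m.
Base step (m = 3): h(3) = 720 = 720·(1), so 720 | h(3).
Inductive step: assume the claim holds for m = j, i.e. 720 | h(j). Then
h(j+1) − h(j) = (j-1)·j·(j+1)·(j+2)·(j+3)·(j+4) − (j-2)·(j-1)·j·(j+1)·(j+2)·(j+3) = (j-1)·j·(j+1)·(j+2)·(j+3)·[(j+4) − (j-2)] = 6·(j-1)·j·(j+1)·(j+2)·(j+3). The product of 5 consecutive integers is divisible by (5)! = 120, so h(j+1) − h(j) is divisible by 6·120 = 720. By the inductive hypothesis 720 | h(j), hence 720 | h(j+1).
Hence, by induction on m, the claim holds for every m ≥ 3.
Therefore the largest such d is 720.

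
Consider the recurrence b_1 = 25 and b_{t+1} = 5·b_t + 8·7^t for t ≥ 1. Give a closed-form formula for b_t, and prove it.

b_t = -3·5^(t - 1) + 4·7^t

Computing the first terms: b_1 = 25, b_2 = 181, b_3 = 1297. This suggests b_t = -3·5^(t - 1) + 4·7^t.
Base case (t = 1): the formula gives 25 = 25 = b_1.
Suppose the result is true for t = m, so b_m = -3·5^(m - 1) + 4·7^m.
Then b_{m+1} = 5·b_m + 8·7^m = 5·(-3·5^(m - 1) + 4·7^m) + 8·7^m = -3·5^m + 4·7^(m + 1) = -3·5^((m+1) - 1) + 4·7^(m+1),
which is the claimed formula at t = m+1.
By induction, the statement is established for all t ≥ 1.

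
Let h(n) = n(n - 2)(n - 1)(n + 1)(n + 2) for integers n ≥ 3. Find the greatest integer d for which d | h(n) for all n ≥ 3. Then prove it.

d = 120

Computing the first values: h(3) = 120 and h(4) = 720; gcd(120, 720) = 120, so d ≤ 120.
We prove 120 | n(n - 2)(n - 1)(n + 1)(n + 2) for all n ≥ 3 by induction on n.
Base step (n = 3): h(3) = 120 = 120·(1), so 120 | h(3).
For the inductive step, assume it holds for an arbitrary m ≥ 3, i.e. 120 | h(m). Then
h(m+1) − h(m) = (m-1)·m·(m+1)·(m+2)·(m+3) − (m-2)·(m-1)·m·(m+1)·(m+2) = (m-1)·m·(m+1)·(m+2)·[(m+3) − (m-2)] = 5·(m-1)·m·(m+1)·(m+2). The product of 4 consecutive integers is divisible by (4)! = 24, so h(m+1) − h(m) is divisible by 5·24 = 120. By the inductive hypothesis 120 | h(m), hence 120 | h(m+1).
Hence, by induction on n, the claim holds for every n ≥ 3.
Therefore the largest such d is 120.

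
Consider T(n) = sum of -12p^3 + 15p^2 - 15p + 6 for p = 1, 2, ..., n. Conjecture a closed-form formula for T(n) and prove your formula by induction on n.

T(n) = -n(3n^3 + n^2 + 3n - 1)

We claim T(n) = -n(3n^3 + n^2 + 3n - 1) for all n ≥ 1.
Base case (n = 1): T(1) = -6, and the closed form gives -6. They agree.
Inductive step: assume the claim holds for n = p, so T(p) = p(-3p^3 - p^2 - 3p + 1).
Then T(p+1) = T(p) + (-12p^3 - 21p^2 - 21p - 6) = (p(-3p^3 - p^2 - 3p + 1)) + (-12p^3 - 21p^2 - 21p - 6).
Simplifying, T(p+1) = -(p + 1)(3p^3 + 10p^2 + 14p + 6) = -(p+1)(3(p+1)^3 + (p+1)^2 + 3(p+1) - 1),
which is the closed form with n = p+1.
By induction, the statement is established for all n ≥ 1.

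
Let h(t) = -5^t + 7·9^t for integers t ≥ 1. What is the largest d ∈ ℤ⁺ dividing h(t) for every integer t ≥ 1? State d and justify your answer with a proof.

d = 2

Computing the first values: h(1) = 58 and h(2) = 542; gcd(58, 542) = 2, so d ≤ 2.
We prove 2 | -5^t + 7·9^t for all t ≥ 1 by induction on t.
Base step (t = 1): h(1) = 58 = 2·(29), so 2 | h(1).
Inductive step: suppose the statement holds for some r ≥ 1, i.e. 2 | h(r). Then
h(r+1) − 9·h(r) = (-5^(r+1) + 7·9^(r+1)) − 9·(-5^r + 7·9^r) = (-1)·5^r·(5 − 9) = (4)·5^r. Since 2 | h(r) by the inductive hypothesis, 2 | 9·h(r); and 2 | 4 since 4 = 2·2. Therefore 2 | h(r+1).
By induction, the statement is established for all t ≥ 1.
Therefore the largest such d is 2.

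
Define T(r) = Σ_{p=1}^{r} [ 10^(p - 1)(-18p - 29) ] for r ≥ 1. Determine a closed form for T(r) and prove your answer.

We claim T(r) = -10^r(2r + 3) + 3 for all r ≥ 1.
Base step (r = 1): T(1) = -47, and the closed form gives -47. They agree.
Inductive step: assume the claim holds for r = p, so T(p) = -10^p(2p + 3) + 3.
Then T(p+1) = T(p) + (10^p(-18p - 47)) = (-10^p(2p + 3) + 3) + (10^p(-18p - 47)).
Simplifying, T(p+1) = -20·10^p·p - 50·10^p + 3 = -10^(p+1)(2(p+1) + 3) + 3,
which is the closed form with r = p+1.
By the principle of mathematical induction, the result holds for all r ≥ 1.

T(r) = -10^r(2r + 3) + 3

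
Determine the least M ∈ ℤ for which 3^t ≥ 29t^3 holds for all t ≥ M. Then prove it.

At t = 9: 19683 < 21141, so the inequality fails and M ≥ 10. We prove 3^t ≥ 29t^3 for all t ≥ 10.
Base case (t = 10): 3^t = 59049 and 29t^3 = 29000, so 59049 ≥ 29000.
Inductive step: assume the claim holds for t = r, so 3^r ≥ 29r^3.
Then 3^(r + 1) = 3·(3^r) ≥ 3·(29r^3).
Also, for r ≥ 10 we have 3·(29r^3) ≥ 29(r+1)^3, since 3 ≥ (1 + 1/r)^3 for all r ≥ 10.
Combining, 3^(r + 1) ≥ 29(r+1)^3.
This completes the induction.
Hence the smallest such M is 10.

M = 10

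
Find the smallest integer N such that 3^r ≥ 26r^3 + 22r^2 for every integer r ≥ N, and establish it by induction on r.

N = 10

At r = 9: 19683 < 20736, so the inequality fails and N ≥ 10. We prove 3^r ≥ 26r^3 + 22r^2 for all r ≥ 10.
Base case (r = 10): 3^r = 59049 and 26r^3 + 22r^2 = 28200, so 59049 ≥ 28200.
Inductive step: assume the claim holds for r = k, so 3^k ≥ 26k^3 + 22k^2.
Then 3^(k + 1) = 3·(3^k) ≥ 3·(26k^3 + 22k^2).
Also, for k ≥ 10 we have 3·(26k^3 + 22k^2) ≥ 26(k+1)^3 + 22(k+1)^2, since 3·(26k^3 + 22k^2) − (26(k+1)^3 + 22(k+1)^2) = 52k^3 - 34k^2 - 122k - 48, which is nonnegative for all k ≥ 10.
Combining, 3^(k + 1) ≥ 26(k+1)^3 + 22(k+1)^2.
By induction, the statement is established for all r ≥ 10.
Hence the smallest such N is 10.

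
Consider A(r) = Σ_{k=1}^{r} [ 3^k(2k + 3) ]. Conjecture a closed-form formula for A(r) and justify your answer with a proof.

We claim A(r) = 3·3^r(r + 1) - 3 for all r ≥ 1.
For the base case r = 1: A(1) = 15, and the closed form gives 15. They agree.
Inductive step: suppose the statement holds for some k ≥ 1, so A(k) = 3·3^k(k + 1) - 3.
Then A(k+1) = A(k) + (3^(k + 1)(2k + 5)) = (3·3^k(k + 1) - 3) + (3^(k + 1)(2k + 5)).
Simplifying, A(k+1) = 9·3^k·k + 18·3^k - 3 = 3·3^(k+1)((k+1) + 1) - 3,
which is the closed form with r = k+1.
Hence, by induction on r, the claim holds for every r ≥ 1.

A(r) = 3·3^r(r + 1) - 3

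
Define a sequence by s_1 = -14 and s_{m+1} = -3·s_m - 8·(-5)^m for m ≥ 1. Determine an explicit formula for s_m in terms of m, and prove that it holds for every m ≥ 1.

s_m = -2(-3)^m + 4(-5)^m

Computing the first terms: s_1 = -14, s_2 = 82, s_3 = -446. This suggests s_m = -2(-3)^m + 4(-5)^m.
Base step (m = 1): the formula gives -14 = -14 = s_1.
Inductive step: assume the claim holds for m = p, so s_p = -2(-3)^p + 4(-5)^p.
Then s_{p+1} = -3·s_p - 8·(-5)^p = -3·(-2(-3)^p + 4(-5)^p) - 8·(-5)^p = -2(-3)^(p + 1) + 4(-5)^(p + 1),
which is the claimed formula at m = p+1.
By induction, the statement is established for all m ≥ 1.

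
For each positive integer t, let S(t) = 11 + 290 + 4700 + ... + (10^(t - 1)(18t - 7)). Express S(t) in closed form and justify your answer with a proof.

We claim S(t) = 10^t(2t - 1) + 1 for all t ≥ 1.
For the base case t = 1: S(1) = 11, and the closed form gives 11. They agree.
For the inductive step, assume it holds for an arbitrary m ≥ 1, so S(m) = 10^m(2m - 1) + 1.
Then S(m+1) = S(m) + (10^m(18m + 11)) = (10^m(2m - 1) + 1) + (10^m(18m + 11)).
Simplifying, S(m+1) = 20·10^m·m + 10·10^m + 1 = 10^(m+1)(2(m+1) - 1) + 1,
which is the closed form with t = m+1.
By the principle of mathematical induction, the result holds for all t ≥ 1.

S(t) = 10^t(2t - 1) + 1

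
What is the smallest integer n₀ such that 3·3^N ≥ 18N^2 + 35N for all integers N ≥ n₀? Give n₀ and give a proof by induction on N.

n₀ = 5

At N = 4: 243 < 428, so the inequality fails and n₀ ≥ 5. We prove 3·3^N ≥ 18N^2 + 35N for all N ≥ 5.
When N = 5: 3·3^N = 729 and 18N^2 + 35N = 625, so 729 ≥ 625.
Suppose the result is true for N = p, so 3·3^p ≥ 18p^2 + 35p.
Then 3·3^(p + 1) = 3·(3·3^p) ≥ 3·(18p^2 + 35p).
Also, for p ≥ 5 we have 3·(18p^2 + 35p) ≥ 18(p+1)^2 + 35(p+1), since 3·(18p^2 + 35p) − (18(p+1)^2 + 35(p+1)) = 36p^2 + 34p - 53, which is nonnegative for all p ≥ 5.
Combining, 3·3^(p + 1) ≥ 18(p+1)^2 + 35(p+1).
By induction, the statement is established for all N ≥ 5.
Hence the smallest such n₀ is 5.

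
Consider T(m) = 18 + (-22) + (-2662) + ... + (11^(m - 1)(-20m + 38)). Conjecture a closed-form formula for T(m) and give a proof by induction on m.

T(m) = 2·11^m(-m + 2) - 4

We claim T(m) = 2·11^m(-m + 2) - 4 for all m ≥ 1.
Base case (m = 1): T(1) = 18, and the closed form gives 18. They agree.
Inductive step: assume the claim holds for m = k, so T(k) = 2·11^k(-k + 2) - 4.
Then T(k+1) = T(k) + (11^k(-20k + 18)) = (2·11^k(-k + 2) - 4) + (11^k(-20k + 18)).
Simplifying, T(k+1) = -22·11^k·k + 22·11^k - 4 = 2·11^(k+1)(-(k+1) + 2) - 4,
which is the closed form with m = k+1.
Hence, by induction on m, the claim holds for every m ≥ 1.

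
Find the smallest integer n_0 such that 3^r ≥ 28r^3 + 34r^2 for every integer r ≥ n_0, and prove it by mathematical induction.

At r = 9: 19683 < 23166, so the inequality fails and n_0 ≥ 10. We prove 3^r ≥ 28r^3 + 34r^2 for all r ≥ 10.
Base case (r = 10): 3^r = 59049 and 28r^3 + 34r^2 = 31400, so 59049 ≥ 31400.
Suppose the result is true for r = j, so 3^j ≥ 28j^3 + 34j^2.
Then 3^(j + 1) = 3·(3^j) ≥ 3·(28j^3 + 34j^2).
Also, for j ≥ 10 we have 3·(28j^3 + 34j^2) ≥ 28(j+1)^3 + 34(j+1)^2, since 3·(28j^3 + 34j^2) − (28(j+1)^3 + 34(j+1)^2) = 56j^3 - 16j^2 - 152j - 62, which is nonnegative for all j ≥ 10.
Combining, 3^(j + 1) ≥ 28(j+1)^3 + 34(j+1)^2.
By the principle of mathematical induction, the result holds for all r ≥ 10.
Hence the smallest such n_0 is 10.

n_0 = 10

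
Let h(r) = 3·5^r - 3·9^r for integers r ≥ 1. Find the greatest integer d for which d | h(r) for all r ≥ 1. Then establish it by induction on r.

d = 12

Computing the first values: h(1) = -12 and h(2) = -168; gcd(-12, -168) = 12, so d ≤ 12.
We prove 12 | 3·5^r - 3·9^r for all r ≥ 1 by induction on r.
Base case (r = 1): h(1) = -12 = 12·(-1), so 12 | h(1).
Inductive step: suppose the statement holds for some p ≥ 1, i.e. 12 | h(p). Then
h(p+1) − 9·h(p) = (3·5^(p+1) - 3·9^(p+1)) − 9·(3·5^p - 3·9^p) = (3)·5^p·(5 − 9) = (-12)·5^p. Since 12 | h(p) by the inductive hypothesis, 12 | 9·h(p); and 12 | -12 since -12 = 12·-1. Therefore 12 | h(p+1).
This completes the induction.
Therefore the largest such d is 12.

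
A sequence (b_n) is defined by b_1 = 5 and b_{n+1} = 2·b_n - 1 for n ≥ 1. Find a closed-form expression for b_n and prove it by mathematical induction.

b_n = 2^(n + 1) + 1

Computing the first terms: b_1 = 5, b_2 = 9, b_3 = 17. This suggests b_n = 2^(n + 1) + 1.
Base step (n = 1): the formula gives 5 = 5 = b_1.
Inductive step: suppose the statement holds for some r ≥ 1, so b_r = 2^(r + 1) + 1.
Then b_{r+1} = 2·b_r - 1 = 2·(2^(r + 1) + 1) - 1 = 2^(r + 2) + 1 = 2^((r+1) + 1) + 1,
which is the claimed formula at n = r+1.
Hence, by induction on n, the claim holds for every n ≥ 1.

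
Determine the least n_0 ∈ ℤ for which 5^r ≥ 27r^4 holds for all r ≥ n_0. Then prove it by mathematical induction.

At r = 6: 15625 < 34992, so the inequality fails and n_0 ≥ 7. We prove 5^r ≥ 27r^4 for all r ≥ 7.
Base case (r = 7): 5^r = 78125 and 27r^4 = 64827, so 78125 ≥ 64827.
Suppose the result is true for r = i, so 5^i ≥ 27i^4.
Then 5^(i + 1) = 5·(5^i) ≥ 5·(27i^4).
Also, for i ≥ 7 we have 5·(27i^4) ≥ 27(i+1)^4, since 5 ≥ (1 + 1/i)^4 for all i ≥ 7.
Combining, 5^(i + 1) ≥ 27(i+1)^4.
Hence, by induction on r, the claim holds for every r ≥ 7.
Hence the smallest such n_0 is 7.

n_0 = 7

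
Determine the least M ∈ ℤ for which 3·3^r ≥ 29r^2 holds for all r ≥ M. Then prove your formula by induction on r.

M = 5

At r = 4: 243 < 464, so the inequality fails and M ≥ 5. We prove 3·3^r ≥ 29r^2 for all r ≥ 5.
When r = 5: 3·3^r = 729 and 29r^2 = 725, so 729 ≥ 725.
For the inductive step, assume it holds for an arbitrary p ≥ 5, so 3·3^p ≥ 29p^2.
Then 3·3^(p + 1) = 3·(3·3^p) ≥ 3·(29p^2).
Also, for p ≥ 5 we have 3·(29p^2) ≥ 29(p+1)^2, since 3 ≥ (1 + 1/p)^2 for all p ≥ 5.
Combining, 3·3^(p + 1) ≥ 29(p+1)^2.
By induction, the statement is established for all r ≥ 5.
Hence the smallest such M is 5.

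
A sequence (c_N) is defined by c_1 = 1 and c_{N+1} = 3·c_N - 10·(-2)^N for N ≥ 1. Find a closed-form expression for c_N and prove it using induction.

Computing the first terms: c_1 = 1, c_2 = 23, c_3 = 29. This suggests c_N = -(-2)^(N + 1) + 5·3^(N - 1).
When N = 1: the formula gives 1 = 1 = c_1.
For the inductive step, assume it holds for an arbitrary j ≥ 1, so c_j = -(-2)^(j + 1) + 5·3^(j - 1).
Then c_{j+1} = 3·c_j - 10·(-2)^j = 3·(-(-2)^(j + 1) + 5·3^(j - 1)) - 10·(-2)^j = -(-2)^(j + 2) + 5·3^j = -(-2)^((j+1) + 1) + 5·3^((j+1) - 1),
which is the claimed formula at N = j+1.
Hence, by induction on N, the claim holds for every N ≥ 1.

c_N = -(-2)^(N + 1) + 5·3^(N - 1)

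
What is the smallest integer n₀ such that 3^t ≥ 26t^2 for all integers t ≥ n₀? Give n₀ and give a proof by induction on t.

At t = 6: 729 < 936, so the inequality fails and n₀ ≥ 7. We prove 3^t ≥ 26t^2 for all t ≥ 7.
When t = 7: 3^t = 2187 and 26t^2 = 1274, so 2187 ≥ 1274.
Inductive step: suppose the statement holds for some i ≥ 7, so 3^i ≥ 26i^2.
Then 3^(i + 1) = 3·(3^i) ≥ 3·(26i^2).
Also, for i ≥ 7 we have 3·(26i^2) ≥ 26(i+1)^2, since 3 ≥ (1 + 1/i)^2 for all i ≥ 7.
Combining, 3^(i + 1) ≥ 26(i+1)^2.
This completes the induction.
Hence the smallest such n₀ is 7.

n₀ = 7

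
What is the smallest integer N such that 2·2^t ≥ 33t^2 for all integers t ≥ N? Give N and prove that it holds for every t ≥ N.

N = 11

At t = 10: 2048 < 3300, so the inequality fails and N ≥ 11. We prove 2·2^t ≥ 33t^2 for all t ≥ 11.
For the base case t = 11: 2·2^t = 4096 and 33t^2 = 3993, so 4096 ≥ 3993.
Suppose the result is true for t = m, so 2·2^m ≥ 33m^2.
Then 2·2^(m + 1) = 2·(2·2^m) ≥ 2·(33m^2).
Also, for m ≥ 11 we have 2·(33m^2) ≥ 33(m+1)^2, since 2 ≥ (1 + 1/m)^2 for all m ≥ 11.
Combining, 2·2^(m + 1) ≥ 33(m+1)^2.
By the principle of mathematical induction, the result holds for all t ≥ 11.
Hence the smallest such N is 11.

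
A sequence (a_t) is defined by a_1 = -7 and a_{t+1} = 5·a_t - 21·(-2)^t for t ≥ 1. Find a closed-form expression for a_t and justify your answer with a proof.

Computing the first terms: a_1 = -7, a_2 = 7, a_3 = -49. This suggests a_t = 3(-2)^t - 5^(t - 1).
Base step (t = 1): the formula gives -7 = -7 = a_1.
Suppose the result is true for t = i, so a_i = 3(-2)^i - 5^(i - 1).
Then a_{i+1} = 5·a_i - 21·(-2)^i = 5·(3(-2)^i - 5^(i - 1)) - 21·(-2)^i = 3(-2)^(i + 1) - 5^i = 3(-2)^(i+1) - 5^((i+1) - 1),
which is the claimed formula at t = i+1.
By induction, the statement is established for all t ≥ 1.

a_t = 3(-2)^t - 5^(t - 1)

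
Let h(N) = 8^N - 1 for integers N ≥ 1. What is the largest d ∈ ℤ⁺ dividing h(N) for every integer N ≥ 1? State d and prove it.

d = 7

Computing the first values: h(1) = 7 and h(2) = 63; gcd(7, 63) = 7, so d ≤ 7.
We prove 7 | 8^N - 1 for all N ≥ 1 by induction on N.
For the base case N = 1: h(1) = 7 = 7·(1), so 7 | h(1).
For the inductive step, assume it holds for an arbitrary m ≥ 1, i.e. 7 | h(m). Then
8^{m+1} − 1^{m+1} = 8·8^m − 1·1^m = 8·(8^m − 1^m) + (7)·1^m. The first term is divisible by 7 by the inductive hypothesis, and the second term (7)·1^m is divisible by 7 since 7 | 7. Hence 7 | h(m+1).
This completes the induction.
Therefore the largest such d is 7.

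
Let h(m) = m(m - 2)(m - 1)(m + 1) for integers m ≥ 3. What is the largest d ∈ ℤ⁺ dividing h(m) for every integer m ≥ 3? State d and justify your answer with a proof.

Computing the first values: h(3) = 24 and h(4) = 120; gcd(24, 120) = 24, so d ≤ 24.
We prove 24 | m(m - 2)(m - 1)(m + 1) for all m ≥ 3 by induction on m.
Base step (m = 3): h(3) = 24 = 24·(1), so 24 | h(3).
Suppose the result is true for m = r, i.e. 24 | h(r). Then
h(r+1) − h(r) = (r-1)·r·(r+1)·(r+2) − (r-2)·(r-1)·r·(r+1) = (r-1)·r·(r+1)·[(r+2) − (r-2)] = 4·(r-1)·r·(r+1). The product of 3 consecutive integers is divisible by (3)! = 6, so h(r+1) − h(r) is divisible by 4·6 = 24. By the inductive hypothesis 24 | h(r), hence 24 | h(r+1).
This completes the induction.
Therefore the largest such d is 24.

d = 24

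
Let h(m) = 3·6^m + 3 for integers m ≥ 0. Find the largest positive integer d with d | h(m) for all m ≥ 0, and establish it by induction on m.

d = 3

Computing the first values: h(0) = 6 and h(1) = 21; gcd(6, 21) = 3, so d ≤ 3.
We prove 3 | 3·6^m + 3 for all m ≥ 0 by induction on m.
Base step (m = 0): h(0) = 6 = 3·(2), so 3 | h(0).
Inductive step: assume the claim holds for m = k, i.e. 3 | h(k). Then
h(k+1) = 3·6^(k+1) + 3 = 6·(3·6^k + 3) - 15 = 6·h(k) - 15. The first term is divisible by 3 by the inductive hypothesis, and -15 is divisible by 3. Hence 3 | h(k+1).
By induction, the statement is established for all m ≥ 0.
Therefore the largest such d is 3.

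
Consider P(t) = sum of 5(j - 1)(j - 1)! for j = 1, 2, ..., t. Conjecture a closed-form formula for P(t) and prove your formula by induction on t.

P(t) = 5t! - 5

We claim P(t) = 5t! - 5 for all t ≥ 1.
Base step (t = 1): P(1) = 0, and the closed form gives 0. They agree.
Suppose the result is true for t = j, so P(j) = 5j! - 5.
Then P(j+1) = P(j) + (5j·j!) = (5j! - 5) + (5j·j!).
Simplifying, P(j+1) = 5(j+1)! - 5,
which is the closed form with t = j+1.
By induction, the statement is established for all t ≥ 1.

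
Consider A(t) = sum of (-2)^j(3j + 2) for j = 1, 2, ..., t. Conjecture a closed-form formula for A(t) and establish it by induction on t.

A(t) = 2(-2)^t(t + 1) - 2

We claim A(t) = 2(-2)^t(t + 1) - 2 for all t ≥ 1.
Base step (t = 1): A(1) = -10, and the closed form gives -10. They agree.
Inductive step: assume the claim holds for t = j, so A(j) = 2(-2)^j(j + 1) - 2.
Then A(j+1) = A(j) + ((-2)^(j + 1)(3j + 5)) = (2(-2)^j(j + 1) - 2) + ((-2)^(j + 1)(3j + 5)).
Simplifying, A(j+1) = -4(-2)^j·j - 8(-2)^j - 2 = 2(-2)^(j+1)((j+1) + 1) - 2,
which is the closed form with t = j+1.
This completes the induction.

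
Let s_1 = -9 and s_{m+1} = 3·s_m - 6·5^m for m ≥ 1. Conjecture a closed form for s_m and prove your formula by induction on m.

s_m = 2·3^m - 3·5^m

Computing the first terms: s_1 = -9, s_2 = -57, s_3 = -321. This suggests s_m = 2·3^m - 3·5^m.
For the base case m = 1: the formula gives -9 = -9 = s_1.
Inductive step: suppose the statement holds for some k ≥ 1, so s_k = 2·3^k - 3·5^k.
Then s_{k+1} = 3·s_k - 6·5^k = 3·(2·3^k - 3·5^k) - 6·5^k = 2·3^(k + 1) - 3·5^(k + 1),
which is the claimed formula at m = k+1.
Hence, by induction on m, the claim holds for every m ≥ 1.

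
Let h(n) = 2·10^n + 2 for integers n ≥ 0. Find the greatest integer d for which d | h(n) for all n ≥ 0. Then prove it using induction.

Computing the first values: h(0) = 4 and h(1) = 22; gcd(4, 22) = 2, so d ≤ 2.
We prove 2 | 2·10^n + 2 for all n ≥ 0 by induction on n.
When n = 0: h(0) = 4 = 2·(2), so 2 | h(0).
For the inductive step, assume it holds for an arbitrary m ≥ 0, i.e. 2 | h(m). Then
h(m+1) = 2·10^(m+1) + 2 = 10·(2·10^m + 2) - 18 = 10·h(m) - 18. The first term is divisible by 2 by the inductive hypothesis, and -18 is divisible by 2. Hence 2 | h(m+1).
This completes the induction.
Therefore the largest such d is 2.

d = 2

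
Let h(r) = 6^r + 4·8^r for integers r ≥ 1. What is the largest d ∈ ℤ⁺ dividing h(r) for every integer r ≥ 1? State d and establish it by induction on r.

d = 2

Computing the first values: h(1) = 38 and h(2) = 292; gcd(38, 292) = 2, so d ≤ 2.
We prove 2 | 6^r + 4·8^r for all r ≥ 1 by induction on r.
For the base case r = 1: h(1) = 38 = 2·(19), so 2 | h(1).
Inductive step: suppose the statement holds for some p ≥ 1, i.e. 2 | h(p). Then
h(p+1) − 8·h(p) = (6^(p+1) + 4·8^(p+1)) − 8·(6^p + 4·8^p) = (1)·6^p·(6 − 8) = (-2)·6^p. Since 2 | h(p) by the inductive hypothesis, 2 | 8·h(p); and 2 | -2 since -2 = 2·-1. Therefore 2 | h(p+1).
By induction, the statement is established for all r ≥ 1.
Therefore the largest such d is 2.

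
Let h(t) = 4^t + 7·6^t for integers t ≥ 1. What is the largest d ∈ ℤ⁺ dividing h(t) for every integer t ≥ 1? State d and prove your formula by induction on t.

d = 2

Computing the first values: h(1) = 46 and h(2) = 268; gcd(46, 268) = 2, so d ≤ 2.
We prove 2 | 4^t + 7·6^t for all t ≥ 1 by induction on t.
Base step (t = 1): h(1) = 46 = 2·(23), so 2 | h(1).
Inductive step: assume the claim holds for t = r, i.e. 2 | h(r). Then
h(r+1) − 6·h(r) = (4^(r+1) + 7·6^(r+1)) − 6·(4^r + 7·6^r) = (1)·4^r·(4 − 6) = (-2)·4^r. Since 2 | h(r) by the inductive hypothesis, 2 | 6·h(r); and 2 | -2 since -2 = 2·-1. Therefore 2 | h(r+1).
Hence, by induction on t, the claim holds for every t ≥ 1.
Therefore the largest such d is 2.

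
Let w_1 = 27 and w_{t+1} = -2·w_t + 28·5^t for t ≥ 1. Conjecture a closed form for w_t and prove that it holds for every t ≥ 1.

w_t = 7(-2)^(t - 1) + 4·5^t

Computing the first terms: w_1 = 27, w_2 = 86, w_3 = 528. This suggests w_t = 7(-2)^(t - 1) + 4·5^t.
For the base case t = 1: the formula gives 27 = 27 = w_1.
Inductive step: suppose the statement holds for some m ≥ 1, so w_m = 7(-2)^(m - 1) + 4·5^m.
Then w_{m+1} = -2·w_m + 28·5^m = -2·(7(-2)^(m - 1) + 4·5^m) + 28·5^m = 7(-2)^m + 4·5^(m + 1) = 7(-2)^((m+1) - 1) + 4·5^(m+1),
which is the claimed formula at t = m+1.
By induction, the statement is established for all t ≥ 1.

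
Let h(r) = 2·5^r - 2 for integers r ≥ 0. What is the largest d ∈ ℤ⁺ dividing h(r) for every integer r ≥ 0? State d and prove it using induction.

d = 8

Computing the first values: h(0) = 0 and h(1) = 8; gcd(0, 8) = 8, so d ≤ 8.
We prove 8 | 2·5^r - 2 for all r ≥ 0 by induction on r.
Base step (r = 0): h(0) = 0 = 8·(0), so 8 | h(0).
For the inductive step, assume it holds for an arbitrary j ≥ 0, i.e. 8 | h(j). Then
h(j+1) = 2·5^(j+1) - 2 = 5·(2·5^j - 2) + 8 = 5·h(j) + 8. The first term is divisible by 8 by the inductive hypothesis, and 8 is divisible by 8. Hence 8 | h(j+1).
Hence, by induction on r, the claim holds for every r ≥ 0.
Therefore the largest such d is 8.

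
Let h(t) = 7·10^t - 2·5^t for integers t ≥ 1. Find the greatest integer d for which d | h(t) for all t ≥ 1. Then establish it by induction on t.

d = 10

Computing the first values: h(1) = 60 and h(2) = 650; gcd(60, 650) = 10, so d ≤ 10.
We prove 10 | 7·10^t - 2·5^t for all t ≥ 1 by induction on t.
Base case (t = 1): h(1) = 60 = 10·(6), so 10 | h(1).
Inductive step: suppose the statement holds for some j ≥ 1, i.e. 10 | h(j). Then
h(j+1) − 10·h(j) = (7·10^(j+1) - 2·5^(j+1)) − 10·(7·10^j - 2·5^j) = (-2)·5^j·(5 − 10) = (10)·5^j. Since 10 | h(j) by the inductive hypothesis, 10 | 10·h(j); and 10 | 10 since 10 = 10·1. Therefore 10 | h(j+1).
By induction, the statement is established for all t ≥ 1.
Therefore the largest such d is 10.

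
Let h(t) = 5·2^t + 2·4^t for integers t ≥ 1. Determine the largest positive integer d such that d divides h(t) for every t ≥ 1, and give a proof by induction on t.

d = 2

Computing the first values: h(1) = 18 and h(2) = 52; gcd(18, 52) = 2, so d ≤ 2.
We prove 2 | 5·2^t + 2·4^t for all t ≥ 1 by induction on t.
When t = 1: h(1) = 18 = 2·(9), so 2 | h(1).
For the inductive step, assume it holds for an arbitrary m ≥ 1, i.e. 2 | h(m). Then
h(m+1) − 4·h(m) = (5·2^(m+1) + 2·4^(m+1)) − 4·(5·2^m + 2·4^m) = (5)·2^m·(2 − 4) = (-10)·2^m. Since 2 | h(m) by the inductive hypothesis, 2 | 4·h(m); and 2 | -10 since -10 = 2·-5. Therefore 2 | h(m+1).
Hence, by induction on t, the claim holds for every t ≥ 1.
Therefore the largest such d is 2.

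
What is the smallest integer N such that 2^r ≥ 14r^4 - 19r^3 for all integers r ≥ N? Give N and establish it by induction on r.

At r = 21: 2097152 < 2546775, so the inequality fails and N ≥ 22. We prove 2^r ≥ 14r^4 - 19r^3 for all r ≥ 22.
Base case (r = 22): 2^r = 4194304 and 14r^4 - 19r^3 = 3077272, so 4194304 ≥ 3077272.
Inductive step: suppose the statement holds for some i ≥ 22, so 2^i ≥ 14i^4 - 19i^3.
Then 2^(i + 1) = 2·(2^i) ≥ 2·(14i^4 - 19i^3).
Also, for i ≥ 22 we have 2·(14i^4 - 19i^3) ≥ 14(i+1)^4 - 19(i+1)^3, since 2·(14i^4 - 19i^3) − (14(i+1)^4 - 19(i+1)^3) = 14i^4 - 75i^3 - 27i^2 + i + 5, which is nonnegative for all i ≥ 22.
Combining, 2^(i + 1) ≥ 14(i+1)^4 - 19(i+1)^3.
This completes the induction.
Hence the smallest such N is 22.

N = 22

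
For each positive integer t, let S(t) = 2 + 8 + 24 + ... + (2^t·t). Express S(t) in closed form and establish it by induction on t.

S(t) = 2·2^t(t - 1) + 2

We claim S(t) = 2·2^t(t - 1) + 2 for all t ≥ 1.
For the base case t = 1: S(1) = 2, and the closed form gives 2. They agree.
Inductive step: assume the claim holds for t = r, so S(r) = 2·2^r(r - 1) + 2.
Then S(r+1) = S(r) + (2^(r + 1)(r + 1)) = (2·2^r(r - 1) + 2) + (2^(r + 1)(r + 1)).
Simplifying, S(r+1) = 4·2^r·r + 2 = 2·2^(r+1)((r+1) - 1) + 2,
which is the closed form with t = r+1.
By induction, the statement is established for all t ≥ 1.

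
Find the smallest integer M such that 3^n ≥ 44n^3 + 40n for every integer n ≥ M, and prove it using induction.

M = 10

At n = 9: 19683 < 32436, so the inequality fails and M ≥ 10. We prove 3^n ≥ 44n^3 + 40n for all n ≥ 10.
Base step (n = 10): 3^n = 59049 and 44n^3 + 40n = 44400, so 59049 ≥ 44400.
For the inductive step, assume it holds for an arbitrary p ≥ 10, so 3^p ≥ 44p^3 + 40p.
Then 3^(p + 1) = 3·(3^p) ≥ 3·(44p^3 + 40p).
Also, for p ≥ 10 we have 3·(44p^3 + 40p) ≥ 44(p+1)^3 + 40(p+1), since 3·(44p^3 + 40p) − (44(p+1)^3 + 40(p+1)) = 88p^3 - 132p^2 - 52p - 84, which is nonnegative for all p ≥ 10.
Combining, 3^(p + 1) ≥ 44(p+1)^3 + 40(p+1).
Hence, by induction on n, the claim holds for every n ≥ 10.
Hence the smallest such M is 10.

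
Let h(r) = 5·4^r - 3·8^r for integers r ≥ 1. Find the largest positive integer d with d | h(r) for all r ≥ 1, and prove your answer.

d = 4

Computing the first values: h(1) = -4 and h(2) = -112; gcd(-4, -112) = 4, so d ≤ 4.
We prove 4 | 5·4^r - 3·8^r for all r ≥ 1 by induction on r.
Base case (r = 1): h(1) = -4 = 4·(-1), so 4 | h(1).
Inductive step: suppose the statement holds for some j ≥ 1, i.e. 4 | h(j). Then
h(j+1) − 8·h(j) = (5·4^(j+1) - 3·8^(j+1)) − 8·(5·4^j - 3·8^j) = (5)·4^j·(4 − 8) = (-20)·4^j. Since 4 | h(j) by the inductive hypothesis, 4 | 8·h(j); and 4 | -20 since -20 = 4·-5. Therefore 4 | h(j+1).
By the principle of mathematical induction, the result holds for all r ≥ 1.
Therefore the largest such d is 4.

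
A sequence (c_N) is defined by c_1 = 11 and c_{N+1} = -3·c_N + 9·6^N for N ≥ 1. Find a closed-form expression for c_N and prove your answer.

Computing the first terms: c_1 = 11, c_2 = 21, c_3 = 261. This suggests c_N = 5(-3)^(N - 1) + 6^N.
Base case (N = 1): the formula gives 11 = 11 = c_1.
Suppose the result is true for N = r, so c_r = 5(-3)^(r - 1) + 6^r.
Then c_{r+1} = -3·c_r + 9·6^r = -3·(5(-3)^(r - 1) + 6^r) + 9·6^r = 5(-3)^r + 6^(r + 1) = 5(-3)^((r+1) - 1) + 6^(r+1),
which is the claimed formula at N = r+1.
By the principle of mathematical induction, the result holds for all N ≥ 1.

c_N = 5(-3)^(N - 1) + 6^N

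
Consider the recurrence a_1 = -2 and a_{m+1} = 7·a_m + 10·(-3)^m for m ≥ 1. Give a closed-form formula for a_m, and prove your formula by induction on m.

a_m = -(-3)^m - 5·7^(m - 1)

Computing the first terms: a_1 = -2, a_2 = -44, a_3 = -218. This suggests a_m = -(-3)^m - 5·7^(m - 1).
Base step (m = 1): the formula gives -2 = -2 = a_1.
Inductive step: assume the claim holds for m = r, so a_r = -(-3)^r - 5·7^(r - 1).
Then a_{r+1} = 7·a_r + 10·(-3)^r = 7·(-(-3)^r - 5·7^(r - 1)) + 10·(-3)^r = -(-3)^(r + 1) - 5·7^r = -(-3)^(r+1) - 5·7^((r+1) - 1),
which is the claimed formula at m = r+1.
This completes the induction.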